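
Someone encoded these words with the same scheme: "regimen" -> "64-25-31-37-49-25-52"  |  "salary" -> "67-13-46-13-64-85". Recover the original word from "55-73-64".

our

r(#18)→64 and e(#5)→25: differences scale by 3, so n = 3·pos + 10. With a=1..z=26, the number is 3·pos + 10.
Undoing it on 55-73-64: 55→(55−10)÷3=15=o, 73→(73−10)÷3=21=u, 64→(64−10)÷3=18=r.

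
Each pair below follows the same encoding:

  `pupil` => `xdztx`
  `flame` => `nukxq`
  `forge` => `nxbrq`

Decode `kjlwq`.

In pupil: p→x is +8, u→d is +9, p→z is +10, i→t is +11 — the shift increases by 1 each position. Letter i (0-indexed) is shifted by i+8, so successive shifts are 8, 9, 10, ….
Reversing it on kjlwq: k−8=c, j−9=a, l−10=b, w−11=l, q−12=e.

cable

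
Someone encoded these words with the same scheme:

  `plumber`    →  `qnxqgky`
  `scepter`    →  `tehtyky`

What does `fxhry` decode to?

event

Each letter shifts forward by (position + 1), i.e. 1, 2, 3, … — the shift grows by one for each successive letter.
Reversing it on fxhry: f−1=e, x−2=v, h−3=e, r−4=n, y−5=t.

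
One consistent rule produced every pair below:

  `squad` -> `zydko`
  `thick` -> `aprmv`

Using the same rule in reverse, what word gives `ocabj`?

hurry

In squad: s→z is +7, q→y is +8, u→d is +9, a→k is +10 — the shift increases by 1 each position. The shift increases by 1 at each position, starting from +7: 7, 8, 9, ….
Decoding ocabj: o−7=h, c−8=u, a−9=r, b−10=r, j−11=y.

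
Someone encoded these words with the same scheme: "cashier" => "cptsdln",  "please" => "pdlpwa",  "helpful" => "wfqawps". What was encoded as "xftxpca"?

The word is reversed, then every letter is shifted forward by 11.
Undoing it on xftxpca: shift back: x−11=m, f−11=u, t−11=i, x−11=m, p−11=e, c−11=r, a−11=p → muimerp; then reverse → premium.

premium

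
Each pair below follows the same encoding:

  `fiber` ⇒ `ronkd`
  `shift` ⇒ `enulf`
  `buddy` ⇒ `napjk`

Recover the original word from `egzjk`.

sandy

Shifts by position in fiber: pos 0: f→r (+12), pos 1: i→o (+6), pos 2: b→n (+12), pos 3: e→k (+6) — repeating every 2. A repeating key of period 2 is used — shifts +12, +6 over and over.
Undoing it on egzjk: e−12=s, g−6=a, z−12=n, j−6=d, k−12=y.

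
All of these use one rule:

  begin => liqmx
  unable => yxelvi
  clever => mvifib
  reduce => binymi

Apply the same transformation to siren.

The rule splits by letter class: vowels +4, consonants +10.
Applying it to siren: s(cons)+10=c, i(vowel)+4=m, r(cons)+10=b, e(vowel)+4=i, n(cons)+10=x.

cmbix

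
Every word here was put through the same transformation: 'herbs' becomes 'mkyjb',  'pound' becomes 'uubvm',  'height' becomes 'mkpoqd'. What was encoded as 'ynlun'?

theme

In herbs: h→m is +5, e→k is +6, r→y is +7, b→j is +8 — the shift increases by 1 each position. The shift increases by 1 at each position, starting from +5: 5, 6, 7, ….
Decoding ynlun: y−5=t, n−6=h, l−7=e, u−8=m, n−9=e.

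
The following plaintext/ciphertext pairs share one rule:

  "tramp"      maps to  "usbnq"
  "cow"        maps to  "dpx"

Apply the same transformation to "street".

Compare letters: t→u is +1, r→s is +1, a→b is +1 — a constant shift. Every letter moves 1 place later in the alphabet, wrapping around z→a.
For street: s+1=t, t+1=u, r+1=s, e+1=f, e+1=f, t+1=u.

tusffu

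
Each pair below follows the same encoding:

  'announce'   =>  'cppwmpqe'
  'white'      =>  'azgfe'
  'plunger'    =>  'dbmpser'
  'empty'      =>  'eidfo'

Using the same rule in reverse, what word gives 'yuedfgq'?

a(0)→c(2) and n(13)→p(15) fit y≡7x+2 (mod 26); the inverse of 7 mod 26 is 15. This is an affine cipher: with a=0,…,z=25, each position x becomes (7x+2) mod 26.
Decoding yuedfgq: y(24)→15·(24−2)≡18=s; u(20)→15·(20−2)≡10=k; e(4)→15·(4−2)≡4=e; d(3)→15·(3−2)≡15=p; f(5)→15·(5−2)≡19=t; g(6)→15·(6−2)≡8=i; q(16)→15·(16−2)≡2=c (all mod 26).

skeptic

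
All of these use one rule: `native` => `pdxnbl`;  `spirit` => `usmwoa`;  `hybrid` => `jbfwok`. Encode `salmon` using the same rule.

udpruu

In native: n→p is +2, a→d is +3, t→x is +4, i→n is +5 — the shift increases by 1 each position. Each letter shifts forward by (position + 2), i.e. 2, 3, 4, … — the shift grows by one for each successive letter.
On salmon: s+2=u, a+3=d, l+4=p, m+5=r, o+6=u, n+7=u.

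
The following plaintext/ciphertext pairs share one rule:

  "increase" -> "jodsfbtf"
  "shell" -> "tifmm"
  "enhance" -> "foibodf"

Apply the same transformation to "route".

Compare letters: i→j is +1, n→o is +1, c→d is +1 — a constant shift. This is a Caesar cipher with shift 1.
For route: r+1=s, o+1=p, u+1=v, t+1=u, e+1=f.

spvuf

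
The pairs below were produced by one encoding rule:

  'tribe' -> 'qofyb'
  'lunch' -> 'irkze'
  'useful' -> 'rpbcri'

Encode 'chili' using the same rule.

zefif

Compare letters: t→q is +23, r→o is +23, i→f is +23 — a constant shift. Every letter moves 23 places later in the alphabet, wrapping around z→a.
For chili: c+23=z, h+23=e, i+23=f, l+23=i, i+23=f.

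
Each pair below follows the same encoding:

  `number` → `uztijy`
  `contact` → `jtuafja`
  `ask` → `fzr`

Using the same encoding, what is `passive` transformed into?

wfzzncj

The rule splits by letter class: vowels +5, consonants +7.
Applying it to passive: p(cons)+7=w, a(vowel)+5=f, s(cons)+7=z, s(cons)+7=z, i(vowel)+5=n, v(cons)+7=c, e(vowel)+5=j.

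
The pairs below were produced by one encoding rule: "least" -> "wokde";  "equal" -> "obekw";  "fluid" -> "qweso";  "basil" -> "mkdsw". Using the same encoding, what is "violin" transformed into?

gsywsy

Two shifts are in play — +10 for a/e/i/o/u, +11 for every other letter.
Applying it to violin: v(cons)+11=g, i(vowel)+10=s, o(vowel)+10=y, l(cons)+11=w, i(vowel)+10=s, n(cons)+11=y.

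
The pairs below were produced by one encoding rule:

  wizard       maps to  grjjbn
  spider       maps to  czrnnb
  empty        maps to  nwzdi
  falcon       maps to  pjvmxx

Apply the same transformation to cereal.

The shift depends on letter class: consonant w→g is +10, but vowel i→r is +9. The rule splits by letter class: vowels +9, consonants +10.
Applying it to cereal: c(cons)+10=m, e(vowel)+9=n, r(cons)+10=b, e(vowel)+9=n, a(vowel)+9=j, l(cons)+10=v.

mnbnjv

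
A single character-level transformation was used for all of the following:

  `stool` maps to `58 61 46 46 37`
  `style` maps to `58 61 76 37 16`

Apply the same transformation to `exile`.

16 73 28 37 16

s(#19)→58 and t(#20)→61: differences scale by 3, so n = 3·pos + 1. The formula is n = 3×(alphabet index, a=1) + 1.
Applying it to exile: e=5→16, x=24→73, i=9→28, l=12→37, e=5→16.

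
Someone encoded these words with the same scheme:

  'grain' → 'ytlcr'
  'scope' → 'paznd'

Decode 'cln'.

The output letters match the input read backwards, each shifted +11: grain reversed is niarg. Read the word backwards and shift each letter +11.
Reversing it on cln: shift back: c−11=r, l−11=a, n−11=c → rac; then reverse → car.

car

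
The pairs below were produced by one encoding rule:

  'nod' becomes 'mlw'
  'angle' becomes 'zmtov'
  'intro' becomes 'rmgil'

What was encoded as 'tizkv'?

Each pair mirrors across the alphabet (n↔m, o↔l, d↔w): positions sum to 25. Each letter is replaced by its mirror in the alphabet: a↔z, b↔y, c↔x, and so on (the Atbash cipher).
Reversing it on tizkv: t↔g, i↔r, z↔a, k↔p, v↔e.

grape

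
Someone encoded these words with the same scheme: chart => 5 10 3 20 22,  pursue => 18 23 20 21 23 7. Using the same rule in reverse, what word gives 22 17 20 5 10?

c is letter #3 and maps to 5: an offset of 2. Letters become their 1-based position plus 2 (so a→3, b→4, …).
Reversing it on 22 17 20 5 10: 22→(22−2)÷1=20=t, 17→(17−2)÷1=15=o, 20→(20−2)÷1=18=r, 5→(5−2)÷1=3=c, 10→(10−2)÷1=8=h.

torch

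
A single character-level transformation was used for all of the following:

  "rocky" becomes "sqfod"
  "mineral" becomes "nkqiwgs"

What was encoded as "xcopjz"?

In rocky: r→s is +1, o→q is +2, c→f is +3, k→o is +4 — the shift increases by 1 each position. The shift increases by 1 at each position, starting from +1: 1, 2, 3, ….
Undoing it on xcopjz: x−1=w, c−2=a, o−3=l, p−4=l, j−5=e, z−6=t.

wallet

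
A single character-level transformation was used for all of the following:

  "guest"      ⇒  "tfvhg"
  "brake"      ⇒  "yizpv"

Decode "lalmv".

ozone

Each pair mirrors across the alphabet (g↔t, u↔f, e↔v): positions sum to 25. Each letter is replaced by its mirror in the alphabet: a↔z, b↔y, c↔x, and so on (the Atbash cipher).
Decoding lalmv: l↔o, a↔z, l↔o, m↔n, v↔e.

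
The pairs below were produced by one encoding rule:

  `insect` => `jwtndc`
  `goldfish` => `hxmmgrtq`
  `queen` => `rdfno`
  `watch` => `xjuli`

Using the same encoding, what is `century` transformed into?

Shifts by position in insect: pos 0: i→j (+1), pos 1: n→w (+9), pos 2: s→t (+1), pos 3: e→n (+9) — repeating every 2. A repeating key of period 2 is used — shifts +1, +9 over and over.
For century: c+1=d, e+9=n, n+1=o, t+9=c, u+1=v, r+9=a, y+1=z.

dnocvaz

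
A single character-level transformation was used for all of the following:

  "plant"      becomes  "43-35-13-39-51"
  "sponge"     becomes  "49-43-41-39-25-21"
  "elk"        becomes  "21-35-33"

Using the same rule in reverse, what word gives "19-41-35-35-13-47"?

dollar

Each letter becomes 2×(its alphabet position, a=1..z=26) + 11.
Undoing it on 19-41-35-35-13-47: 19→(19−11)÷2=4=d, 41→(41−11)÷2=15=o, 35→(35−11)÷2=12=l, 35→(35−11)÷2=12=l, 13→(13−11)÷2=1=a, 47→(47−11)÷2=18=r.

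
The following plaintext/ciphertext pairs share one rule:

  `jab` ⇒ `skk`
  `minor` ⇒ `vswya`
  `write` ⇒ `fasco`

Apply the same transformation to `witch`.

The shift depends on letter class: consonant j→s is +9, but vowel a→k is +10. Two shifts are in play — +10 for a/e/i/o/u, +9 for every other letter.
For witch: w(cons)+9=f, i(vowel)+10=s, t(cons)+9=c, c(cons)+9=l, h(cons)+9=q.

fsclq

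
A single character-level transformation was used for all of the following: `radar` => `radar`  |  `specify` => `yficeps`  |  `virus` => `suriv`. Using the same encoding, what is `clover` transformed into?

The output letters match the input read backwards: radar reversed is radar. The word is simply reversed.
For clover: reverse → revolc.

revolc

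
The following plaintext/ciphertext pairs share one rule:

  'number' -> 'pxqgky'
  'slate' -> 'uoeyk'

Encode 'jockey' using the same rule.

lrgpkf

In number: n→p is +2, u→x is +3, m→q is +4, b→g is +5 — the shift increases by 1 each position. Each letter shifts forward by (position + 2), i.e. 2, 3, 4, … — the shift grows by one for each successive letter.
Applying it to jockey: j+2=l, o+3=r, c+4=g, k+5=p, e+6=k, y+7=f.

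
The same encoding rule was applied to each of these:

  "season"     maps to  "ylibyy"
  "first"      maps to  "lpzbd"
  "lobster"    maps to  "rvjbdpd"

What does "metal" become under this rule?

slbjv

Letter i (0-indexed) is shifted by i+6, so successive shifts are 6, 7, 8, ….
Applying it to metal: m+6=s, e+7=l, t+8=b, a+9=j, l+10=v.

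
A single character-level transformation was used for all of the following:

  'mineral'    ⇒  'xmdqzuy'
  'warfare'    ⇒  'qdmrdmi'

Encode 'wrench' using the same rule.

The output letters match the input read backwards, each shifted +12: mineral reversed is larenim. Read the word backwards and shift each letter +12.
For wrench: reverse → hcnerw; then shift: h+12=t, c+12=o, n+12=z, e+12=q, r+12=d, w+12=i.

tozqdi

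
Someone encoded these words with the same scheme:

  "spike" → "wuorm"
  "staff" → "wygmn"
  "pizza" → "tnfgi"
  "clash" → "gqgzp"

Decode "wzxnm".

surge

In spike: s→w is +4, p→u is +5, i→o is +6, k→r is +7 — the shift increases by 1 each position. Letter i (0-indexed) is shifted by i+4, so successive shifts are 4, 5, 6, ….
Decoding wzxnm: w−4=s, z−5=u, x−6=r, n−7=g, m−8=e.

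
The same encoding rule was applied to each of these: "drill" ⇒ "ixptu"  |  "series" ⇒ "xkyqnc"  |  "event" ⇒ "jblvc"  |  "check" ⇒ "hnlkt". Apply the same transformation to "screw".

xiymf

In drill: d→i is +5, r→x is +6, i→p is +7, l→t is +8 — the shift increases by 1 each position. The shift increases by 1 at each position, starting from +5: 5, 6, 7, ….
Applying it to screw: s+5=x, c+6=i, r+7=y, e+8=m, w+9=f.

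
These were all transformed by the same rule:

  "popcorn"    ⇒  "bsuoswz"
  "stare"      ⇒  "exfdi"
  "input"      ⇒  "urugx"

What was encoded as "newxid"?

A repeating key of period 3 is used — shifts +12, +4, +5 over and over.
Reversing it on newxid: n−12=b, e−4=a, w−5=r, x−12=l, i−4=e, d−5=y.

barley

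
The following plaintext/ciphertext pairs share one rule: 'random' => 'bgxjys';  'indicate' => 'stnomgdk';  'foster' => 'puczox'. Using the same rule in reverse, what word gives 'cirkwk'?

Shifts by position in random: pos 0: r→b (+10), pos 1: a→g (+6), pos 2: n→x (+10), pos 3: d→j (+6) — repeating every 2. A repeating key of period 2 is used — shifts +10, +6 over and over.
Undoing it on cirkwk: c−10=s, i−6=c, r−10=h, k−6=e, w−10=m, k−6=e.

scheme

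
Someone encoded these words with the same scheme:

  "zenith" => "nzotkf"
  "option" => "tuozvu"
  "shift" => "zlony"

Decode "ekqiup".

Two steps: reverse the string, then apply a Caesar shift of +6.
Undoing it on ekqiup: shift back: e−6=y, k−6=e, q−6=k, i−6=c, u−6=o, p−6=j → yekcoj; then reverse → jockey.

jockey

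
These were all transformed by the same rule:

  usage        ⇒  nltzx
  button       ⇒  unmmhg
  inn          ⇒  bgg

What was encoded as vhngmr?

It's a constant shift of +19 (ROT19).
Reversing it on vhngmr: v−19=c, h−19=o, n−19=u, g−19=n, m−19=t, r−19=y.

county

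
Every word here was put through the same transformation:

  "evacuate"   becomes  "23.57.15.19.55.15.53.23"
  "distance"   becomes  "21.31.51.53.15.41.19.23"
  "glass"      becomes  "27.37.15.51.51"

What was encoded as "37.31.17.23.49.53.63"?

liberty

e(#5)→23 and v(#22)→57: differences scale by 2, so n = 2·pos + 13. Each letter becomes 2×(its alphabet position, a=1..z=26) + 13.
Reversing it on 37.31.17.23.49.53.63: 37→(37−13)÷2=12=l, 31→(31−13)÷2=9=i, 17→(17−13)÷2=2=b, 23→(23−13)÷2=5=e, 49→(49−13)÷2=18=r, 53→(53−13)÷2=20=t, 63→(63−13)÷2=25=y.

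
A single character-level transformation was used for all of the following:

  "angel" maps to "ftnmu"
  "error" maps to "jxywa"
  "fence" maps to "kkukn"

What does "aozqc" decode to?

visit

In angel: a→f is +5, n→t is +6, g→n is +7, e→m is +8 — the shift increases by 1 each position. The shift increases by 1 at each position, starting from +5: 5, 6, 7, ….
Undoing it on aozqc: a−5=v, o−6=i, z−7=s, q−8=i, c−9=t.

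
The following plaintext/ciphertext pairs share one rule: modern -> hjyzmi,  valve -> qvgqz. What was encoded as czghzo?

Compare letters: m→h is +21, o→j is +21, d→y is +21 — a constant shift. Every letter moves 21 places later in the alphabet, wrapping around z→a.
Decoding czghzo: c−21=h, z−21=e, g−21=l, h−21=m, z−21=e, o−21=t.

helmet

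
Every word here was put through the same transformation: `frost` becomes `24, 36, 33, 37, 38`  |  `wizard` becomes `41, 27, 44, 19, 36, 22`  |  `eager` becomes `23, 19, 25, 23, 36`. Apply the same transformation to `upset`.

f is letter #6 and maps to 24: an offset of 18. Letters become their 1-based position plus 18 (so a→19, b→20, …).
Applying it to upset: u=21→39, p=16→34, s=19→37, e=5→23, t=20→38.

39, 34, 37, 23, 38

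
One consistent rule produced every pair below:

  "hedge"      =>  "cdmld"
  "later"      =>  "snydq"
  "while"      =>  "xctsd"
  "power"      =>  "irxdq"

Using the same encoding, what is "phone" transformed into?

icrad

h(7)→c(2) and e(4)→d(3) fit y≡17x+13 (mod 26); the inverse of 17 mod 26 is 23. This is an affine cipher: with a=0,…,z=25, each position x becomes (17x+13) mod 26.
Applying it to phone: p(15)→17·15+13≡8=i; h(7)→17·7+13≡2=c; o(14)→17·14+13≡17=r; n(13)→17·13+13≡0=a; e(4)→17·4+13≡3=d (all mod 26).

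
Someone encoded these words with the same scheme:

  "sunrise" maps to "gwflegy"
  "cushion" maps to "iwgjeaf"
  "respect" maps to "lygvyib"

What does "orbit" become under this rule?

Treating letters as 0–25, the rule is x ↦ 21x + 18 (mod 26).
Applying it to orbit: o(14)→21·14+18≡0=a; r(17)→21·17+18≡11=l; b(1)→21·1+18≡13=n; i(8)→21·8+18≡4=e; t(19)→21·19+18≡1=b (all mod 26).

alneb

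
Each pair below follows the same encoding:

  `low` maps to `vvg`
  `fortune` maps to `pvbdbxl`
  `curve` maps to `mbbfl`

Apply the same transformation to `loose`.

The shift depends on letter class: consonant l→v is +10, but vowel o→v is +7. Vowels shift forward by 7 and consonants shift forward by 10.
Applying it to loose: l(cons)+10=v, o(vowel)+7=v, o(vowel)+7=v, s(cons)+10=c, e(vowel)+7=l.

vvvcl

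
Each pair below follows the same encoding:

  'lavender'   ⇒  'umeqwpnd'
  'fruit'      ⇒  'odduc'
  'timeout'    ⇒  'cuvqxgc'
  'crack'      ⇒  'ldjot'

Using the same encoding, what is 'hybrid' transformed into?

It's a Vigenère-style cipher with numeric key [9,12]: position i shifts by key[i mod 2].
For hybrid: h+9=q, y+12=k, b+9=k, r+12=d, i+9=r, d+12=p.

qkkdrp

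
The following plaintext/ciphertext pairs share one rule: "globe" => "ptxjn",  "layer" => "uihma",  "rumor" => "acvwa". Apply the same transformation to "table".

The shifts repeat in a cycle of length 2: positions 0,1,… shift by +9, +8, then the pattern repeats.
For table: t+9=c, a+8=i, b+9=k, l+8=t, e+9=n.

ciktn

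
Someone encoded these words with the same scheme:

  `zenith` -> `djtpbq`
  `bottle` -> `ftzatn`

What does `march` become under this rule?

Letter i (0-indexed) is shifted by i+4, so successive shifts are 4, 5, 6, ….
For march: m+4=q, a+5=f, r+6=x, c+7=j, h+8=p.

qfxjp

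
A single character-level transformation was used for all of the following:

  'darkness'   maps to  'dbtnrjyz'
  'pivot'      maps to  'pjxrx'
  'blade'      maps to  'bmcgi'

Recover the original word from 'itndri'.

In darkness: d→d is +0, a→b is +1, r→t is +2, k→n is +3 — the shift increases by 1 each position. Each letter shifts forward by its position index (0, 1, 2, …) — the shift grows by one for each successive letter.
Undoing it on itndri: i−0=i, t−1=s, n−2=l, d−3=a, r−4=n, i−5=d.

island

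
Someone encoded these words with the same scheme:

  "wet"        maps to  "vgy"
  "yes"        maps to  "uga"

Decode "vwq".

The output letters match the input read backwards, each shifted +2: wet reversed is tew. Two steps: reverse the string, then apply a Caesar shift of +2.
Reversing it on vwq: shift back: v−2=t, w−2=u, q−2=o → tuo; then reverse → out.

out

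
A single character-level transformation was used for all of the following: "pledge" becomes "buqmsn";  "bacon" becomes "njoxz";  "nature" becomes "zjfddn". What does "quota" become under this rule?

Shifts by position in pledge: pos 0: p→b (+12), pos 1: l→u (+9), pos 2: e→q (+12), pos 3: d→m (+9) — repeating every 2. A repeating key of period 2 is used — shifts +12, +9 over and over.
On quota: q+12=c, u+9=d, o+12=a, t+9=c, a+12=m.

cdacm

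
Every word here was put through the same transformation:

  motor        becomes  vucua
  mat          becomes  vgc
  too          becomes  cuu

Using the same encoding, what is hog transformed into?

qup

The shift depends on letter class: consonant m→v is +9, but vowel o→u is +6. Two shifts are in play — +6 for a/e/i/o/u, +9 for every other letter.
For hog: h(cons)+9=q, o(vowel)+6=u, g(cons)+9=p.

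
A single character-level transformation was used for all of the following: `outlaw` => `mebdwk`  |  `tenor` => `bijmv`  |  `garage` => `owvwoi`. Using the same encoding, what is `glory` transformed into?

Treating letters as 0–25, the rule is x ↦ 3x + 22 (mod 26).
Applying it to glory: g(6)→3·6+22≡14=o; l(11)→3·11+22≡3=d; o(14)→3·14+22≡12=m; r(17)→3·17+22≡21=v; y(24)→3·24+22≡16=q (all mod 26).

odmvq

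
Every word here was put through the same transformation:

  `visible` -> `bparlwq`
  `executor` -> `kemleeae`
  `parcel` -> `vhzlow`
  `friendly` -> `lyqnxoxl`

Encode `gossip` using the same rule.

mvabsa

In visible: v→b is +6, i→p is +7, s→a is +8, i→r is +9 — the shift increases by 1 each position. The shift increases by 1 at each position, starting from +6: 6, 7, 8, ….
Applying it to gossip: g+6=m, o+7=v, s+8=a, s+9=b, i+10=s, p+11=a.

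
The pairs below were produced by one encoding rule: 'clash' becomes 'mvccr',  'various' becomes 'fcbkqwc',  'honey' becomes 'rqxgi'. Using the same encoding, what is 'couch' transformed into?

mqwmr

The shift depends on letter class: consonant c→m is +10, but vowel a→c is +2. The rule splits by letter class: vowels +2, consonants +10.
For couch: c(cons)+10=m, o(vowel)+2=q, u(vowel)+2=w, c(cons)+10=m, h(cons)+10=r.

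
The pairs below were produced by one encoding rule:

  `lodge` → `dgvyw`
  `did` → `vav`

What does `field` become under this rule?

Compare letters: l→d is +18, o→g is +18, d→v is +18 — a constant shift. Every letter moves 18 places later in the alphabet, wrapping around z→a.
For field: f+18=x, i+18=a, e+18=w, l+18=d, d+18=v.

xawdv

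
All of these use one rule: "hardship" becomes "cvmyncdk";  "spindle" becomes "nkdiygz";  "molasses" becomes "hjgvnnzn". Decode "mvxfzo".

Compare letters: h→c is +21, a→v is +21, r→m is +21 — a constant shift. Each letter is shifted forward by 21 in the alphabet (a Caesar shift of +21).
Reversing it on mvxfzo: m−21=r, v−21=a, x−21=c, f−21=k, z−21=e, o−21=t.

racket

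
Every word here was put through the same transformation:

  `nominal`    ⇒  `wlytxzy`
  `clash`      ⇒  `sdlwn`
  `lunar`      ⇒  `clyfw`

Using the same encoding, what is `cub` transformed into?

mfn

The output letters match the input read backwards, each shifted +11: nominal reversed is lanimon. Read the word backwards and shift each letter +11.
Applying it to cub: reverse → buc; then shift: b+11=m, u+11=f, c+11=n.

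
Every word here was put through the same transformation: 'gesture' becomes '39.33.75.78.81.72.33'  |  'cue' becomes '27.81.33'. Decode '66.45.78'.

pit

Each letter becomes 3×(its alphabet position, a=1..z=26) + 18.
Reversing it on 66.45.78: 66→(66−18)÷3=16=p, 45→(45−18)÷3=9=i, 78→(78−18)÷3=20=t.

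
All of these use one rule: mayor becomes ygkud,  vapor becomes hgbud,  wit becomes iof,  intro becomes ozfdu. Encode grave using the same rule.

The shift depends on letter class: consonant m→y is +12, but vowel a→g is +6. The rule splits by letter class: vowels +6, consonants +12.
On grave: g(cons)+12=s, r(cons)+12=d, a(vowel)+6=g, v(cons)+12=h, e(vowel)+6=k.

sdghk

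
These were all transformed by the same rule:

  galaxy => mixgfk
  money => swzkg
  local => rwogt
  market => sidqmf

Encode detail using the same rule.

Shifts by position in galaxy: pos 0: g→m (+6), pos 1: a→i (+8), pos 2: l→x (+12), pos 3: a→g (+6), pos 4: x→f (+8), pos 5: y→k (+12) — repeating every 3. The shifts repeat in a cycle of length 3: positions 0,1,… shift by +6, +8, +12, then the pattern repeats.
Applying it to detail: d+6=j, e+8=m, t+12=f, a+6=g, i+8=q, l+12=x.

jmfgqx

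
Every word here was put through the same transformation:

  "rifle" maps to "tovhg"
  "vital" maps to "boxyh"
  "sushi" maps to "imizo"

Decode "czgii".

This is an affine cipher: with a=0,…,z=25, each position x becomes (15x+24) mod 26.
Decoding czgii: c(2)→7·(2−24)≡2=c; z(25)→7·(25−24)≡7=h; g(6)→7·(6−24)≡4=e; i(8)→7·(8−24)≡18=s; i(8)→7·(8−24)≡18=s (all mod 26).

chess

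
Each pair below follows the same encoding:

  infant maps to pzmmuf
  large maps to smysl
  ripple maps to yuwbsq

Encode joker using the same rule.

Shifts by position in infant: pos 0: i→p (+7), pos 1: n→z (+12), pos 2: f→m (+7), pos 3: a→m (+12) — repeating every 2. The shifts repeat in a cycle of length 2: positions 0,1,… shift by +7, +12, then the pattern repeats.
Applying it to joker: j+7=q, o+12=a, k+7=r, e+12=q, r+7=y.

qarqy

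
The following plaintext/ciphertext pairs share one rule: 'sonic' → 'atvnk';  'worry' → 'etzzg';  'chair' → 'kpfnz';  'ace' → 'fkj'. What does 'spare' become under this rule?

axfzj

The rule splits by letter class: vowels +5, consonants +8.
For spare: s(cons)+8=a, p(cons)+8=x, a(vowel)+5=f, r(cons)+8=z, e(vowel)+5=j.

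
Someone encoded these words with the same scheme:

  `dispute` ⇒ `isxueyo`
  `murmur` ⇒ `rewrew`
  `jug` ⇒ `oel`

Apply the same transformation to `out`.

yey

The shift depends on letter class: consonant d→i is +5, but vowel i→s is +10. Vowels shift forward by 10 and consonants shift forward by 5.
On out: o(vowel)+10=y, u(vowel)+10=e, t(cons)+5=y.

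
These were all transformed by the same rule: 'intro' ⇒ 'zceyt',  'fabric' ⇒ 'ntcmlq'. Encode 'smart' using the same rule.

eclxd

Two steps: reverse the string, then apply a Caesar shift of +11.
For smart: reverse → trams; then shift: t+11=e, r+11=c, a+11=l, m+11=x, s+11=d.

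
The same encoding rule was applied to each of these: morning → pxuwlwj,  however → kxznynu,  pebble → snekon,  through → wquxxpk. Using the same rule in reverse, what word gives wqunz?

threw

Shifts by position in morning: pos 0: m→p (+3), pos 1: o→x (+9), pos 2: r→u (+3), pos 3: n→w (+9) — repeating every 2. It's a Vigenère-style cipher with numeric key [3,9]: position i shifts by key[i mod 2].
Reversing it on wqunz: w−3=t, q−9=h, u−3=r, n−9=e, z−3=w.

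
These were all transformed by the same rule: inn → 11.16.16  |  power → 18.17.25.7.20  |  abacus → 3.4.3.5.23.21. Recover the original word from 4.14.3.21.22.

i is letter #9 and maps to 11: an offset of 2. The number is (letter's place in the alphabet, a=1) + 2.
Undoing it on 4.14.3.21.22: 4→(4−2)÷1=2=b, 14→(14−2)÷1=12=l, 3→(3−2)÷1=1=a, 21→(21−2)÷1=19=s, 22→(22−2)÷1=20=t.

blast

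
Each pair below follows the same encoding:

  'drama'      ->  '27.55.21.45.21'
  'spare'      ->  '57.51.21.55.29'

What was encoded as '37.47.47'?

d(#4)→27 and r(#18)→55: differences scale by 2, so n = 2·pos + 19. With a=1..z=26, the number is 2·pos + 19.
Undoing it on 37.47.47: 37→(37−19)÷2=9=i, 47→(47−19)÷2=14=n, 47→(47−19)÷2=14=n.

inn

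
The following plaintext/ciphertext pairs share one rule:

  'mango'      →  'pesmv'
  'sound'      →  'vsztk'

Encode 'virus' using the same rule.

ymwaz

In mango: m→p is +3, a→e is +4, n→s is +5, g→m is +6 — the shift increases by 1 each position. The shift increases by 1 at each position, starting from +3: 3, 4, 5, ….
Applying it to virus: v+3=y, i+4=m, r+5=w, u+6=a, s+7=z.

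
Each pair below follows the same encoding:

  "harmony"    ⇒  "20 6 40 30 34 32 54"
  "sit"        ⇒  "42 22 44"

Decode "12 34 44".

h(#8)→20 and a(#1)→6: differences scale by 2, so n = 2·pos + 4. Each letter becomes 2×(its alphabet position, a=1..z=26) + 4.
Reversing it on 12 34 44: 12→(12−4)÷2=4=d, 34→(34−4)÷2=15=o, 44→(44−4)÷2=20=t.

dot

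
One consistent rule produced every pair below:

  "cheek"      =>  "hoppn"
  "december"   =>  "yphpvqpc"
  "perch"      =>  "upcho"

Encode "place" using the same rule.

c(2)→h(7) and h(7)→o(14) fit y≡17x+25 (mod 26); the inverse of 17 mod 26 is 23. Each letter's alphabet position (a=0..z=25) is mapped through 17·x+25 mod 26 — an affine cipher.
On place: p(15)→17·15+25≡20=u; l(11)→17·11+25≡4=e; a(0)→17·0+25≡25=z; c(2)→17·2+25≡7=h; e(4)→17·4+25≡15=p (all mod 26).

uezhp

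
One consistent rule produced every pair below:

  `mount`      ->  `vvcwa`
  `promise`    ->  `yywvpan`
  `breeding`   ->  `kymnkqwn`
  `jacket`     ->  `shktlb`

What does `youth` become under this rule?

Shifts by position in mount: pos 0: m→v (+9), pos 1: o→v (+7), pos 2: u→c (+8), pos 3: n→w (+9), pos 4: t→a (+7) — repeating every 3. The shifts repeat in a cycle of length 3: positions 0,1,… shift by +9, +7, +8, then the pattern repeats.
Applying it to youth: y+9=h, o+7=v, u+8=c, t+9=c, h+7=o.

hvcco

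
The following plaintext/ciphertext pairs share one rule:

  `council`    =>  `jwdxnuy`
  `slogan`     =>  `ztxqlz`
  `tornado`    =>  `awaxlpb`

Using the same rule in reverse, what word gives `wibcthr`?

passive

In council: c→j is +7, o→w is +8, u→d is +9, n→x is +10 — the shift increases by 1 each position. Each letter shifts forward by (position + 7), i.e. 7, 8, 9, … — the shift grows by one for each successive letter.
Reversing it on wibcthr: w−7=p, i−8=a, b−9=s, c−10=s, t−11=i, h−12=v, r−13=e.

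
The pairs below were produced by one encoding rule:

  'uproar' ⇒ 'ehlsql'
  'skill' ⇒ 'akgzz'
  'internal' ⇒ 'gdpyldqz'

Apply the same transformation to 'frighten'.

Each letter's alphabet position (a=0..z=25) is mapped through 15·x+16 mod 26 — an affine cipher.
On frighten: f(5)→15·5+16≡13=n; r(17)→15·17+16≡11=l; i(8)→15·8+16≡6=g; g(6)→15·6+16≡2=c; h(7)→15·7+16≡17=r; t(19)→15·19+16≡15=p; e(4)→15·4+16≡24=y; n(13)→15·13+16≡3=d (all mod 26).

nlgcrpyd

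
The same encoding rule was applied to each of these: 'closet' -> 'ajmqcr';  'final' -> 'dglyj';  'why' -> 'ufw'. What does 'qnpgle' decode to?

spring

Compare letters: c→a is +24, l→j is +24, o→m is +24 — a constant shift. It's a constant shift of +24 (ROT24).
Decoding qnpgle: q−24=s, n−24=p, p−24=r, g−24=i, l−24=n, e−24=g.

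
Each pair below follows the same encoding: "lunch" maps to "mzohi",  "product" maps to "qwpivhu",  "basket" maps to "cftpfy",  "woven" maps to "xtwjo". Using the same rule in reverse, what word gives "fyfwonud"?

eternity

The shifts repeat in a cycle of length 2: positions 0,1,… shift by +1, +5, then the pattern repeats.
Undoing it on fyfwonud: f−1=e, y−5=t, f−1=e, w−5=r, o−1=n, n−5=i, u−1=t, d−5=y.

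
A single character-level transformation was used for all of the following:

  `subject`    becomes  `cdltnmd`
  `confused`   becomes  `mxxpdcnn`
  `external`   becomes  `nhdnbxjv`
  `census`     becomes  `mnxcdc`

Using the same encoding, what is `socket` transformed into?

cxmund

The shift depends on letter class: consonant s→c is +10, but vowel u→d is +9. Two shifts are in play — +9 for a/e/i/o/u, +10 for every other letter.
For socket: s(cons)+10=c, o(vowel)+9=x, c(cons)+10=m, k(cons)+10=u, e(vowel)+9=n, t(cons)+10=d.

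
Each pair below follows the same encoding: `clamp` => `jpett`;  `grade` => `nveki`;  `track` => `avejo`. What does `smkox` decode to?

light

It's a Vigenère-style cipher with numeric key [7,4,4]: position i shifts by key[i mod 3].
Decoding smkox: s−7=l, m−4=i, k−4=g, o−7=h, x−4=t.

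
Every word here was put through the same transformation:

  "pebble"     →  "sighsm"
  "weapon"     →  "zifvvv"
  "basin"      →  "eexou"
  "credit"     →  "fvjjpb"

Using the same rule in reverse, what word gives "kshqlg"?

The shift increases by 1 at each position, starting from +3: 3, 4, 5, ….
Reversing it on kshqlg: k−3=h, s−4=o, h−5=c, q−6=k, l−7=e, g−8=y.

hockey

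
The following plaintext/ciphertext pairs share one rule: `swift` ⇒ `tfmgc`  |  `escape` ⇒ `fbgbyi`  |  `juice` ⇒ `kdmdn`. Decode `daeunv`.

Shifts by position in swift: pos 0: s→t (+1), pos 1: w→f (+9), pos 2: i→m (+4), pos 3: f→g (+1), pos 4: t→c (+9) — repeating every 3. The shifts repeat in a cycle of length 3: positions 0,1,… shift by +1, +9, +4, then the pattern repeats.
Decoding daeunv: d−1=c, a−9=r, e−4=a, u−1=t, n−9=e, v−4=r.

crater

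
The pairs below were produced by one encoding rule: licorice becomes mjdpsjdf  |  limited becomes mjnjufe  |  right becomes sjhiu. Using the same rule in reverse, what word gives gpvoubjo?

Compare letters: l→m is +1, i→j is +1, c→d is +1 — a constant shift. Every letter moves 1 place later in the alphabet, wrapping around z→a.
Decoding gpvoubjo: g−1=f, p−1=o, v−1=u, o−1=n, u−1=t, b−1=a, j−1=i, o−1=n.

fountain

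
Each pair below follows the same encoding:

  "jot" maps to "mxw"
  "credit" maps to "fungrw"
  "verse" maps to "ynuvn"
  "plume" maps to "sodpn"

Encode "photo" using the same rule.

The rule splits by letter class: vowels +9, consonants +3.
On photo: p(cons)+3=s, h(cons)+3=k, o(vowel)+9=x, t(cons)+3=w, o(vowel)+9=x.

skxwx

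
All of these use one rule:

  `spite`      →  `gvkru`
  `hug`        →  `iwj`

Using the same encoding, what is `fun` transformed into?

The output letters match the input read backwards, each shifted +2: spite reversed is etips. Read the word backwards and shift each letter +2.
On fun: reverse → nuf; then shift: n+2=p, u+2=w, f+2=h.

pwh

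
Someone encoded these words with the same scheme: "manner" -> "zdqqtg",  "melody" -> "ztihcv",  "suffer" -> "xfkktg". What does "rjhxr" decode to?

kiosk

m(12)→z(25) and a(0)→d(3) fit y≡17x+3 (mod 26); the inverse of 17 mod 26 is 23. Treating letters as 0–25, the rule is x ↦ 17x + 3 (mod 26).
Undoing it on rjhxr: r(17)→23·(17−3)≡10=k; j(9)→23·(9−3)≡8=i; h(7)→23·(7−3)≡14=o; x(23)→23·(23−3)≡18=s; r(17)→23·(17−3)≡10=k (all mod 26).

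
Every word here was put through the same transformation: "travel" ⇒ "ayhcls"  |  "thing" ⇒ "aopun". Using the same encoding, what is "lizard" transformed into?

Compare letters: t→a is +7, r→y is +7, a→h is +7 — a constant shift. It's a constant shift of +7 (ROT7).
Applying it to lizard: l+7=s, i+7=p, z+7=g, a+7=h, r+7=y, d+7=k.

spghyk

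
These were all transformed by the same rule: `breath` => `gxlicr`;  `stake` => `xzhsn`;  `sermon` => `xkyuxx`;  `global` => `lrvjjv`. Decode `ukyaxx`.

person

Letter i (0-indexed) is shifted by i+5, so successive shifts are 5, 6, 7, ….
Reversing it on ukyaxx: u−5=p, k−6=e, y−7=r, a−8=s, x−9=o, x−10=n.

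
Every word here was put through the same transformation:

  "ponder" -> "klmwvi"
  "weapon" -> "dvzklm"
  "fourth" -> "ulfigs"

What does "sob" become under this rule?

hly

This is the alphabet-reversal cipher (Atbash): a becomes z, b becomes y, etc.
On sob: s↔h, o↔l, b↔y.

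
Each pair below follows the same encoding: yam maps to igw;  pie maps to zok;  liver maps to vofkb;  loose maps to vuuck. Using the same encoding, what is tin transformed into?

dox

The shift depends on letter class: consonant y→i is +10, but vowel a→g is +6. Vowels shift forward by 6 and consonants shift forward by 10.
On tin: t(cons)+10=d, i(vowel)+6=o, n(cons)+10=x.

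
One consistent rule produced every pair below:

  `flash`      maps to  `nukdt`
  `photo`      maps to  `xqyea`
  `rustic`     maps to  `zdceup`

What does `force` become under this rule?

In flash: f→n is +8, l→u is +9, a→k is +10, s→d is +11 — the shift increases by 1 each position. Each letter shifts forward by (position + 8), i.e. 8, 9, 10, … — the shift grows by one for each successive letter.
For force: f+8=n, o+9=x, r+10=b, c+11=n, e+12=q.

nxbnq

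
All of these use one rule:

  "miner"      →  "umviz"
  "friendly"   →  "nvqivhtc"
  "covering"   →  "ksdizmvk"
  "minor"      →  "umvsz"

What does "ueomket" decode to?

magical

Shifts by position in miner: pos 0: m→u (+8), pos 1: i→m (+4), pos 2: n→v (+8), pos 3: e→i (+4) — repeating every 2. It's a Vigenère-style cipher with numeric key [8,4]: position i shifts by key[i mod 2].
Undoing it on ueomket: u−8=m, e−4=a, o−8=g, m−4=i, k−8=c, e−4=a, t−8=l.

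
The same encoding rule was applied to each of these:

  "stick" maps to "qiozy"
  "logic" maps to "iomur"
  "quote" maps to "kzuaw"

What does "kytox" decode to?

The word is reversed, then every letter is shifted forward by 6.
Undoing it on kytox: shift back: k−6=e, y−6=s, t−6=n, o−6=i, x−6=r → esnir; then reverse → rinse.

rinse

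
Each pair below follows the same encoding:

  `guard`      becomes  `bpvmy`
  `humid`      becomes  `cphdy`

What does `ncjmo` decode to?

Compare letters: g→b is +21, u→p is +21, a→v is +21 — a constant shift. Each letter is shifted forward by 21 in the alphabet (a Caesar shift of +21).
Reversing it on ncjmo: n−21=s, c−21=h, j−21=o, m−21=r, o−21=t.

short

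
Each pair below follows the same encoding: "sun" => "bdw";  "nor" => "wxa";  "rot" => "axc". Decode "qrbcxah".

Each letter is shifted forward by 9 in the alphabet (a Caesar shift of +9).
Decoding qrbcxah: q−9=h, r−9=i, b−9=s, c−9=t, x−9=o, a−9=r, h−9=y.

history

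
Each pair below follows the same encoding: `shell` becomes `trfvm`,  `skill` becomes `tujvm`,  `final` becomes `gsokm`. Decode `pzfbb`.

A repeating key of period 2 is used — shifts +1, +10 over and over.
Decoding pzfbb: p−1=o, z−10=p, f−1=e, b−10=r, b−1=a.

opera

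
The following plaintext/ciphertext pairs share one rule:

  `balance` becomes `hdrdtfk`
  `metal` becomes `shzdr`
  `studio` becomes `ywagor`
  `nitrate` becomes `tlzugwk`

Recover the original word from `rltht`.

Shifts by position in balance: pos 0: b→h (+6), pos 1: a→d (+3), pos 2: l→r (+6), pos 3: a→d (+3) — repeating every 2. The shifts repeat in a cycle of length 2: positions 0,1,… shift by +6, +3, then the pattern repeats.
Reversing it on rltht: r−6=l, l−3=i, t−6=n, h−3=e, t−6=n.

linen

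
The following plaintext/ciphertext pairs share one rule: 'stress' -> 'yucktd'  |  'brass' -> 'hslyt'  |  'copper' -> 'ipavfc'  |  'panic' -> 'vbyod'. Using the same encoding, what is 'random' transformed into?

A repeating key of period 3 is used — shifts +6, +1, +11 over and over.
On random: r+6=x, a+1=b, n+11=y, d+6=j, o+1=p, m+11=x.

xbyjpx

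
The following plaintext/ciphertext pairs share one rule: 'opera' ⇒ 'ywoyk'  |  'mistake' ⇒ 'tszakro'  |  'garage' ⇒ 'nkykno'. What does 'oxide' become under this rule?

yesko

The rule splits by letter class: vowels +10, consonants +7.
On oxide: o(vowel)+10=y, x(cons)+7=e, i(vowel)+10=s, d(cons)+7=k, e(vowel)+10=o.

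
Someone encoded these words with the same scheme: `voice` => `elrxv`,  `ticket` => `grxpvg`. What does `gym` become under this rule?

Each pair mirrors across the alphabet (v↔e, o↔l, i↔r): positions sum to 25. Letters are reflected about the middle of the alphabet (position → 25−position): Atbash.
On gym: g↔t, y↔b, m↔n.

tbn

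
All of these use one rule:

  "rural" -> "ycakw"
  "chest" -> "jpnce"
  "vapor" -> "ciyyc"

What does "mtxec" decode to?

Letter i (0-indexed) is shifted by i+7, so successive shifts are 7, 8, 9, ….
Undoing it on mtxec: m−7=f, t−8=l, x−9=o, e−10=u, c−11=r.

flour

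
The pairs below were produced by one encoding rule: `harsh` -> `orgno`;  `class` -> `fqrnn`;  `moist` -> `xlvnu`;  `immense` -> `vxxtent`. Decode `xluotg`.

h(7)→o(14) and a(0)→r(17) fit y≡7x+17 (mod 26); the inverse of 7 mod 26 is 15. Each letter's alphabet position (a=0..z=25) is mapped through 7·x+17 mod 26 — an affine cipher.
Decoding xluotg: x(23)→15·(23−17)≡12=m; l(11)→15·(11−17)≡14=o; u(20)→15·(20−17)≡19=t; o(14)→15·(14−17)≡7=h; t(19)→15·(19−17)≡4=e; g(6)→15·(6−17)≡17=r (all mod 26).

mother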